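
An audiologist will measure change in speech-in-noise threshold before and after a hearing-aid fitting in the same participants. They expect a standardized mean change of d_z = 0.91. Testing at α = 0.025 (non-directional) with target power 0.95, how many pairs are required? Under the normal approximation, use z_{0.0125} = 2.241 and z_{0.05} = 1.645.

n = 19 pairs

For a paired (one-sample on differences) test: n = ((z_{α/2} + z_β) / d)².
z_{α/2} + z_β = 2.241 + 1.645 = 3.886.
n = (3.886 / 0.91)² = 4.270² = 18.24.
Round up.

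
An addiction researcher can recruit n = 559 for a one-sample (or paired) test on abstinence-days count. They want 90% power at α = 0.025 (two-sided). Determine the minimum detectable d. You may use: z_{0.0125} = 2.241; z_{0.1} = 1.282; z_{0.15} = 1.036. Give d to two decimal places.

d_min ≈ 0.15

For a single sample (or paired design) of n = 559: d_min = (z_{α/2} + z_β)/√n.
z-sum = 2.241 + 1.282 = 3.523.
d_min = 3.523 / √559 = 3.523 / 23.643 = 0.149.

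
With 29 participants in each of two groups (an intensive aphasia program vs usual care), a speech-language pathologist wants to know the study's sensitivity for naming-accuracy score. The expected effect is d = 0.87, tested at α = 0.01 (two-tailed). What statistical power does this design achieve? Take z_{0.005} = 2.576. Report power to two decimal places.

power ≈ 0.77

For two equal groups, power = Φ(d·√(n/2) − z_{α/2}).
d·√(n/2) = 0.87 × √(29/2) = 0.87 × 3.808 = 3.313.
z_β = 3.313 − 2.576 = 0.737.
Power = Φ(0.737) = 0.769.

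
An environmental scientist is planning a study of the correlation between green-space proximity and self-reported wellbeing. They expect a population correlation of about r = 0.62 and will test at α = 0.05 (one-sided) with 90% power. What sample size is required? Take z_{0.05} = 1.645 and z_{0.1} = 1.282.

n = 20

Fisher's z: C = ½·ln((1+r)/(1−r)) = ½·ln(4.2632) = 0.7250.
n = ((z_{α} + z_β)/C)² + 3.
(1.645 + 1.282) / 0.7250 = 2.927 / 0.7250 = 4.037.
n = 4.037² + 3 = 16.30 + 3 = 19.3.
Round up.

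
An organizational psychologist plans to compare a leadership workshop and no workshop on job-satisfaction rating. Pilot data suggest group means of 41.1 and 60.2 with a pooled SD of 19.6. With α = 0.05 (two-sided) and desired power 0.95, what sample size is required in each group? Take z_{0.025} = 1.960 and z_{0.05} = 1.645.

Cohen's d = |M₁ − M₂| / SD_pooled = |41.1 − 60.2| / 19.6 = 19.1 / 19.6 = 0.974.
For two independent groups with equal n: n = 2·((z_{α/2} + z_β) / d)².
z_{α/2} + z_β = 1.960 + 1.645 = 3.605.
n = 2 × (3.605 / 0.974)² = 2 × 3.701² = 2 × 13.70 = 27.4.
Round up to the next whole participant.

n = 28 per group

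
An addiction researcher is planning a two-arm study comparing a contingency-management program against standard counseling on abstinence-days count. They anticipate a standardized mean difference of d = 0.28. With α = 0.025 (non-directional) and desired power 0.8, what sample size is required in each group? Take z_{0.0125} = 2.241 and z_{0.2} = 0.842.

For two independent groups with equal n: n = 2·((z_{α/2} + z_β) / d)².
z_{α/2} + z_β = 2.241 + 0.842 = 3.083.
n = 2 × (3.083 / 0.28)² = 2 × 11.011² = 2 × 121.24 = 242.5.
Round up to the next whole participant.

n = 243 per group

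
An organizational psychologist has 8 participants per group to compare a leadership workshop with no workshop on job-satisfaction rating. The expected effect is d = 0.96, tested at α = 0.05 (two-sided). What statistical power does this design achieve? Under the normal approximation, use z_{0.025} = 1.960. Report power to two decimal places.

For two equal groups, power = Φ(d·√(n/2) − z_{α/2}).
d·√(n/2) = 0.96 × √(8/2) = 0.96 × 2.000 = 1.920.
z_β = 1.920 − 1.960 = -0.040.
Power = Φ(-0.040) = 0.484.

power ≈ 0.48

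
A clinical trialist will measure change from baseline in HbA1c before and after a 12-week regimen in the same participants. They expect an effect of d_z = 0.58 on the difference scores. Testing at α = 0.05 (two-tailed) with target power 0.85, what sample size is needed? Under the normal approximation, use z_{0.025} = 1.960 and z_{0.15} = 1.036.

For a paired (one-sample on differences) test: n = ((z_{α/2} + z_β) / d)².
z_{α/2} + z_β = 1.960 + 1.036 = 2.996.
n = (2.996 / 0.58)² = 5.166² = 26.68.
Round up.

n = 27 pairs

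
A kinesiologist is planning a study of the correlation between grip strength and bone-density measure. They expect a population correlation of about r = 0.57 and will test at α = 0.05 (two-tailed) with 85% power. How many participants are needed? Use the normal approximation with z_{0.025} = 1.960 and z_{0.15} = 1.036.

n = 25

Fisher's z: C = ½·ln((1+r)/(1−r)) = ½·ln(3.6512) = 0.6475.
n = ((z_{α/2} + z_β)/C)² + 3.
(1.960 + 1.036) / 0.6475 = 2.996 / 0.6475 = 4.627.
n = 4.627² + 3 = 21.41 + 3 = 24.4.
Round up.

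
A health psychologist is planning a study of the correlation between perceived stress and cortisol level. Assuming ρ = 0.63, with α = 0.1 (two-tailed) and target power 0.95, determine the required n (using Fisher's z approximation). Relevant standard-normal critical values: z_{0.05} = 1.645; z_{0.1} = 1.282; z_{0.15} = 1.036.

Fisher's z: C = ½·ln((1+r)/(1−r)) = ½·ln(4.4054) = 0.7414.
n = ((z_{α/2} + z_β)/C)² + 3.
(1.645 + 1.645) / 0.7414 = 3.290 / 0.7414 = 4.438.
n = 4.438² + 3 = 19.69 + 3 = 22.7.
Round up.

n = 23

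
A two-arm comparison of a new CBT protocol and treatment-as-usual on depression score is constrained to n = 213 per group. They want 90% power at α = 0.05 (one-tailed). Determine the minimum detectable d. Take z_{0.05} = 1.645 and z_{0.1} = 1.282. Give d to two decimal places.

For two independent groups of n = 213 each: d_min = (z_{α} + z_β)·√(2/n).
z-sum = 1.645 + 1.282 = 2.927.
d_min = 2.927 × √(2/213) = 2.927 × 0.0969 = 0.284.

d_min ≈ 0.28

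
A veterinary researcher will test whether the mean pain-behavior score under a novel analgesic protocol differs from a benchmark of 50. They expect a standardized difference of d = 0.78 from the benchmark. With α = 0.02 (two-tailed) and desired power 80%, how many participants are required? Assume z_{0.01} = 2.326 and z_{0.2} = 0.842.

n = 17

For a one-sample test: n = ((z_{α/2} + z_β) / d)².
z_{α/2} + z_β = 2.326 + 0.842 = 3.168.
n = (3.168 / 0.78)² = 4.062² = 16.50.
Round up.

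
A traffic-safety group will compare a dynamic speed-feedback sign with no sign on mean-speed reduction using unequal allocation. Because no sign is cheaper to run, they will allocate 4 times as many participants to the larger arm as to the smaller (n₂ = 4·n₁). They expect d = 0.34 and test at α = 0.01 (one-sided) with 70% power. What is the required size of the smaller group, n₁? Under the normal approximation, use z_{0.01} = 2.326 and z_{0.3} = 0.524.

With allocation ratio k = n₂/n₁ = 4, Var(x̄₁−x̄₂) = σ²(1/n₁ + 1/(k·n₁)) = σ²·(k+1)/(k·n₁).
So n₁ = (1 + 1/k)·((z_{α} + z_β)/d)² = 1.250 × (2.850/0.34)².
n₁ = 1.250 × 70.26 = 87.8.
Round up: n₁ = 88, giving n₂ = 4 × 88 = 352.

n₁ = 88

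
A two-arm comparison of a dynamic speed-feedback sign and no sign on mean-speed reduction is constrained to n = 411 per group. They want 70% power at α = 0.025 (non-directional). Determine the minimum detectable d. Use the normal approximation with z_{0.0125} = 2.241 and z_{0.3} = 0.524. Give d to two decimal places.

d_min ≈ 0.19

For two independent groups of n = 411 each: d_min = (z_{α/2} + z_β)·√(2/n).
z-sum = 2.241 + 0.524 = 2.765.
d_min = 2.765 × √(2/411) = 2.765 × 0.0698 = 0.193.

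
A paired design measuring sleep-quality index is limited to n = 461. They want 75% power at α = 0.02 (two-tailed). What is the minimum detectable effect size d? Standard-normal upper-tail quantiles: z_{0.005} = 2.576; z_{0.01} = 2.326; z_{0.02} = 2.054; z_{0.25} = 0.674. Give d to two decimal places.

d_min ≈ 0.14

For a single sample (or paired design) of n = 461: d_min = (z_{α/2} + z_β)/√n.
z-sum = 2.326 + 0.674 = 3.000.
d_min = 3.000 / √461 = 3.000 / 21.471 = 0.140.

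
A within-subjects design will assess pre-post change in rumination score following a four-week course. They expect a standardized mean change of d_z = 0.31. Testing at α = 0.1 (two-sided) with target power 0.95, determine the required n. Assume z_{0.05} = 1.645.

For a paired (one-sample on differences) test: n = ((z_{α/2} + z_β) / d)².
z_{α/2} + z_β = 1.645 + 1.645 = 3.290.
n = (3.290 / 0.31)² = 10.613² = 112.63.
Round up.

n = 113 pairs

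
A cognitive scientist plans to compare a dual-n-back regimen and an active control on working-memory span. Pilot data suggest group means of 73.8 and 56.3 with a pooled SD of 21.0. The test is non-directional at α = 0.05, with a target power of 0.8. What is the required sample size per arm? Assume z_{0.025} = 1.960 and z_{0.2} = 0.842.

Cohen's d = |M₁ − M₂| / SD_pooled = |73.8 − 56.3| / 21.0 = 17.5 / 21.0 = 0.833.
For two independent groups with equal n: n = 2·((z_{α/2} + z_β) / d)².
z_{α/2} + z_β = 1.960 + 0.842 = 2.802.
n = 2 × (2.802 / 0.833)² = 2 × 3.364² = 2 × 11.31 = 22.6.
Round up to the next whole participant.

n = 23 per group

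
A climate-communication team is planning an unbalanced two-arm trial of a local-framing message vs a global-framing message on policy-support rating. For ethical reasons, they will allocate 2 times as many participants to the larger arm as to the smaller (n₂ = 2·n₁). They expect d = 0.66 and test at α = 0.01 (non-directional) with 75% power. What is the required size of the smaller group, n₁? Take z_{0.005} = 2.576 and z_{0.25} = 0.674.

With allocation ratio k = n₂/n₁ = 2, Var(x̄₁−x̄₂) = σ²(1/n₁ + 1/(k·n₁)) = σ²·(k+1)/(k·n₁).
So n₁ = (1 + 1/k)·((z_{α/2} + z_β)/d)² = 1.500 × (3.250/0.66)².
n₁ = 1.500 × 24.25 = 36.4.
Round up: n₁ = 37, giving n₂ = 2 × 37 = 74.

n₁ = 37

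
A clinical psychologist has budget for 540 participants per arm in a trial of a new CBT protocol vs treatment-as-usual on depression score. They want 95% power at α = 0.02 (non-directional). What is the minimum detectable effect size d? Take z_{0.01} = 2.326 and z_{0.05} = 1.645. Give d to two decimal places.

For two independent groups of n = 540 each: d_min = (z_{α/2} + z_β)·√(2/n).
z-sum = 2.326 + 1.645 = 3.971.
d_min = 3.971 × √(2/540) = 3.971 × 0.0609 = 0.242.

d_min ≈ 0.24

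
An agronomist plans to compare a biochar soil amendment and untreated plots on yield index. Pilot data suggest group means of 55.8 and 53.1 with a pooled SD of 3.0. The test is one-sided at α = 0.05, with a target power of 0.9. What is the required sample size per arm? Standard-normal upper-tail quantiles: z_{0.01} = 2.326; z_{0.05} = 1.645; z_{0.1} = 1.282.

n = 22 per group

Cohen's d = |M₁ − M₂| / SD_pooled = |55.8 − 53.1| / 3.0 = 2.7 / 3.0 = 0.900.
For two independent groups with equal n: n = 2·((z_{α} + z_β) / d)².
z_{α} + z_β = 1.645 + 1.282 = 2.927.
n = 2 × (2.927 / 0.900)² = 2 × 3.252² = 2 × 10.58 = 21.2.
Round up to the next whole participant.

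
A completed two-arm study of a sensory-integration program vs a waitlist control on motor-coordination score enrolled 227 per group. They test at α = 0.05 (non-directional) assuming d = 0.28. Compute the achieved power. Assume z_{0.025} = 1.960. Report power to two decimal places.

power ≈ 0.85

For two equal groups, power = Φ(d·√(n/2) − z_{α/2}).
d·√(n/2) = 0.28 × √(227/2) = 0.28 × 10.654 = 2.983.
z_β = 2.983 − 1.960 = 1.023.
Power = Φ(1.023) = 0.847.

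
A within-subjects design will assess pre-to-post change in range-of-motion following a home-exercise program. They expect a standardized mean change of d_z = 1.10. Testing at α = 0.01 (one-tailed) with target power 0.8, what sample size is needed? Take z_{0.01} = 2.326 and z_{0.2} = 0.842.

n = 9 pairs

For a paired (one-sample on differences) test: n = ((z_{α} + z_β) / d)².
z_{α} + z_β = 2.326 + 0.842 = 3.168.
n = (3.168 / 1.10)² = 2.880² = 8.29.
Round up.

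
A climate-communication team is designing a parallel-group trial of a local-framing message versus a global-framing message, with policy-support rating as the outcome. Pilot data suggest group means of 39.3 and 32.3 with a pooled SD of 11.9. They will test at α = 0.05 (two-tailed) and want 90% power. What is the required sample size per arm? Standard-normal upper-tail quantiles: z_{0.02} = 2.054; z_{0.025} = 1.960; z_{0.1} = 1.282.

n = 61 per group

Cohen's d = |M₁ − M₂| / SD_pooled = |39.3 − 32.3| / 11.9 = 7.0 / 11.9 = 0.588.
For two independent groups with equal n: n = 2·((z_{α/2} + z_β) / d)².
z_{α/2} + z_β = 1.960 + 1.282 = 3.242.
n = 2 × (3.242 / 0.588)² = 2 × 5.514² = 2 × 30.40 = 60.8.
Round up to the next whole participant.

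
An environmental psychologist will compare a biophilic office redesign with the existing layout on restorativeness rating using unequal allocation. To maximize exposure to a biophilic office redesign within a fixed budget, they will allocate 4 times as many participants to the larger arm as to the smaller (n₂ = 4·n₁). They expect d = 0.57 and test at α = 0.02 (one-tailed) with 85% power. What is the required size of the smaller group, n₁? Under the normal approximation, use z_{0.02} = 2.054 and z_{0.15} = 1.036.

With allocation ratio k = n₂/n₁ = 4, Var(x̄₁−x̄₂) = σ²(1/n₁ + 1/(k·n₁)) = σ²·(k+1)/(k·n₁).
So n₁ = (1 + 1/k)·((z_{α} + z_β)/d)² = 1.250 × (3.090/0.57)².
n₁ = 1.250 × 29.39 = 36.7.
Round up: n₁ = 37, giving n₂ = 4 × 37 = 148.

n₁ = 37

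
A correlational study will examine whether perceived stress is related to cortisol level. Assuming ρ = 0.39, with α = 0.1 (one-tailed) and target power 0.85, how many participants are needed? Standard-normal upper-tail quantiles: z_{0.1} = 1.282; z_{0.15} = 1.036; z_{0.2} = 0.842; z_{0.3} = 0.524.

Fisher's z: C = ½·ln((1+r)/(1−r)) = ½·ln(2.2787) = 0.4118.
n = ((z_{α} + z_β)/C)² + 3.
(1.282 + 1.036) / 0.4118 = 2.318 / 0.4118 = 5.629.
n = 5.629² + 3 = 31.69 + 3 = 34.7.
Round up.

n = 35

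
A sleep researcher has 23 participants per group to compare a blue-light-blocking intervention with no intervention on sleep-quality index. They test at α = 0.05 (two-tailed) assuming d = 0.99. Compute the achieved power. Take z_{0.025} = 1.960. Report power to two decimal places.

power ≈ 0.92

For two equal groups, power = Φ(d·√(n/2) − z_{α/2}).
d·√(n/2) = 0.99 × √(23/2) = 0.99 × 3.391 = 3.357.
z_β = 3.357 − 1.960 = 1.397.
Power = Φ(1.397) = 0.919.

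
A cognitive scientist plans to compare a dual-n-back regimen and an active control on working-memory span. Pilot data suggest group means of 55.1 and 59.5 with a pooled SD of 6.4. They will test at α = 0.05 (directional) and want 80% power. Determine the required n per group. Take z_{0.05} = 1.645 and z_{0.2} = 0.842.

Cohen's d = |M₁ − M₂| / SD_pooled = |55.1 − 59.5| / 6.4 = 4.4 / 6.4 = 0.687.
For two independent groups with equal n: n = 2·((z_{α} + z_β) / d)².
z_{α} + z_β = 1.645 + 0.842 = 2.487.
n = 2 × (2.487 / 0.687)² = 2 × 3.620² = 2 × 13.11 = 26.2.
Round up to the next whole participant.

n = 27 per group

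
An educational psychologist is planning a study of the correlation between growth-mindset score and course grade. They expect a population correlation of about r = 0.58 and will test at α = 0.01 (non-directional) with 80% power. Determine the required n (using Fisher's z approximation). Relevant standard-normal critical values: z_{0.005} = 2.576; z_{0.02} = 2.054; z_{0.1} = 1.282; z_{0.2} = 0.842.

n = 30

Fisher's z: C = ½·ln((1+r)/(1−r)) = ½·ln(3.7619) = 0.6625.
n = ((z_{α/2} + z_β)/C)² + 3.
(2.576 + 0.842) / 0.6625 = 3.418 / 0.6625 = 5.159.
n = 5.159² + 3 = 26.62 + 3 = 29.6.
Round up.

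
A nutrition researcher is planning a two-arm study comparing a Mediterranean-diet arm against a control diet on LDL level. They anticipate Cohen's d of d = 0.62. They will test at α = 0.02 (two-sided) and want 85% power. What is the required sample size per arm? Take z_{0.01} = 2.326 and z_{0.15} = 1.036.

n = 59 per group

For two independent groups with equal n: n = 2·((z_{α/2} + z_β) / d)².
z_{α/2} + z_β = 2.326 + 1.036 = 3.362.
n = 2 × (3.362 / 0.62)² = 2 × 5.423² = 2 × 29.40 = 58.8.
Round up to the next whole participant.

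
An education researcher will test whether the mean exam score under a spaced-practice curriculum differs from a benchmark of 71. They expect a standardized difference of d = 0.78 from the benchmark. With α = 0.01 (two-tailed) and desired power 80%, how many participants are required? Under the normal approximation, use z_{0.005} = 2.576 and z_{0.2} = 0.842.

n = 20

For a one-sample test: n = ((z_{α/2} + z_β) / d)².
z_{α/2} + z_β = 2.576 + 0.842 = 3.418.
n = (3.418 / 0.78)² = 4.382² = 19.20.
Round up.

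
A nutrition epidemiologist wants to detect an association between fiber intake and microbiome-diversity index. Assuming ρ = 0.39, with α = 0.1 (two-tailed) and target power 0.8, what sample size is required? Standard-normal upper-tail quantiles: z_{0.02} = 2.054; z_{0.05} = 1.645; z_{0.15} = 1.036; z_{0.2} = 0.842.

n = 40

Fisher's z: C = ½·ln((1+r)/(1−r)) = ½·ln(2.2787) = 0.4118.
n = ((z_{α/2} + z_β)/C)² + 3.
(1.645 + 0.842) / 0.4118 = 2.487 / 0.4118 = 6.039.
n = 6.039² + 3 = 36.47 + 3 = 39.5.
Round up.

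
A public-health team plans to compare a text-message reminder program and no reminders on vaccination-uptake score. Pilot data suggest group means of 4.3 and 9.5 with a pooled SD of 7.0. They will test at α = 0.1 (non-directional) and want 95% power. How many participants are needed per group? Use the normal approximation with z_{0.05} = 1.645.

Cohen's d = |M₁ − M₂| / SD_pooled = |4.3 − 9.5| / 7.0 = 5.2 / 7.0 = 0.743.
For two independent groups with equal n: n = 2·((z_{α/2} + z_β) / d)².
z_{α/2} + z_β = 1.645 + 1.645 = 3.290.
n = 2 × (3.290 / 0.743)² = 2 × 4.428² = 2 × 19.61 = 39.2.
Round up to the next whole participant.

n = 40 per group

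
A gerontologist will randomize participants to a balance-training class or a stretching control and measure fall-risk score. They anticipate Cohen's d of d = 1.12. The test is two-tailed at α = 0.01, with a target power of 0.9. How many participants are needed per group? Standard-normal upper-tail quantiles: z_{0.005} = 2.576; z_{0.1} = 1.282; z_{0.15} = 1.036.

For two independent groups with equal n: n = 2·((z_{α/2} + z_β) / d)².
z_{α/2} + z_β = 2.576 + 1.282 = 3.858.
n = 2 × (3.858 / 1.12)² = 2 × 3.445² = 2 × 11.87 = 23.7.
Round up to the next whole participant.

n = 24 per group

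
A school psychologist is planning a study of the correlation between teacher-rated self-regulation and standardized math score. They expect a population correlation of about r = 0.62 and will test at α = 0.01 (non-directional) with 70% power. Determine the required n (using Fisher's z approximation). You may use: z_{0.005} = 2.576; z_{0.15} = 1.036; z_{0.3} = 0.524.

n = 22

Fisher's z: C = ½·ln((1+r)/(1−r)) = ½·ln(4.2632) = 0.7250.
n = ((z_{α/2} + z_β)/C)² + 3.
(2.576 + 0.524) / 0.7250 = 3.100 / 0.7250 = 4.276.
n = 4.276² + 3 = 18.28 + 3 = 21.3.
Round up.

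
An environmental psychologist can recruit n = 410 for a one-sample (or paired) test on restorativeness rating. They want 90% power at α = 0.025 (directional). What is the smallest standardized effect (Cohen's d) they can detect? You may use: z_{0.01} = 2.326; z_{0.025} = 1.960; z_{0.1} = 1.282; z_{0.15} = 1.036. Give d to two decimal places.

d_min ≈ 0.16

For a single sample (or paired design) of n = 410: d_min = (z_{α} + z_β)/√n.
z-sum = 1.960 + 1.282 = 3.242.
d_min = 3.242 / √410 = 3.242 / 20.248 = 0.160.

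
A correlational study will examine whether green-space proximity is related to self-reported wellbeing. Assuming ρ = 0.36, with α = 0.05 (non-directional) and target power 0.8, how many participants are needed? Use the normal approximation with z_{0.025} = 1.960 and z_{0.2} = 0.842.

Fisher's z: C = ½·ln((1+r)/(1−r)) = ½·ln(2.1250) = 0.3769.
n = ((z_{α/2} + z_β)/C)² + 3.
(1.960 + 0.842) / 0.3769 = 2.802 / 0.3769 = 7.434.
n = 7.434² + 3 = 55.27 + 3 = 58.3.
Round up.

n = 59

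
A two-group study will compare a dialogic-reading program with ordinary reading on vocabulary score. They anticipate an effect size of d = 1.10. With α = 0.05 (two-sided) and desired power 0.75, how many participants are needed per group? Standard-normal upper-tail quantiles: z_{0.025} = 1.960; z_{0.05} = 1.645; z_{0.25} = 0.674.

For two independent groups with equal n: n = 2·((z_{α/2} + z_β) / d)².
z_{α/2} + z_β = 1.960 + 0.674 = 2.634.
n = 2 × (2.634 / 1.10)² = 2 × 2.395² = 2 × 5.73 = 11.5.
Round up to the next whole participant.

n = 12 per group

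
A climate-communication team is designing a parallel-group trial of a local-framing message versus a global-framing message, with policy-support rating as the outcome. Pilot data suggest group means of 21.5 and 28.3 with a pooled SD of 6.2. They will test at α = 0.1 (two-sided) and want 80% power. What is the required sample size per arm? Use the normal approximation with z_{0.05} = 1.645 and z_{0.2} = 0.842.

Cohen's d = |M₁ − M₂| / SD_pooled = |21.5 − 28.3| / 6.2 = 6.8 / 6.2 = 1.097.
For two independent groups with equal n: n = 2·((z_{α/2} + z_β) / d)².
z_{α/2} + z_β = 1.645 + 0.842 = 2.487.
n = 2 × (2.487 / 1.097)² = 2 × 2.267² = 2 × 5.14 = 10.3.
Round up to the next whole participant.

n = 11 per group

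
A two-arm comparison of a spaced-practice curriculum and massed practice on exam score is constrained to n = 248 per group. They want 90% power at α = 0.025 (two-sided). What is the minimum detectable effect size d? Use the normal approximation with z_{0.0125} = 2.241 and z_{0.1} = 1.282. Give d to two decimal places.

For two independent groups of n = 248 each: d_min = (z_{α/2} + z_β)·√(2/n).
z-sum = 2.241 + 1.282 = 3.523.
d_min = 3.523 × √(2/248) = 3.523 × 0.0898 = 0.316.

d_min ≈ 0.32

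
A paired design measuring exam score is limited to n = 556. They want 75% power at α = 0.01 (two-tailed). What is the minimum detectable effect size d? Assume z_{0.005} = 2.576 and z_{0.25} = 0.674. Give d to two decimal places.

For a single sample (or paired design) of n = 556: d_min = (z_{α/2} + z_β)/√n.
z-sum = 2.576 + 0.674 = 3.250.
d_min = 3.250 / √556 = 3.250 / 23.580 = 0.138.

d_min ≈ 0.14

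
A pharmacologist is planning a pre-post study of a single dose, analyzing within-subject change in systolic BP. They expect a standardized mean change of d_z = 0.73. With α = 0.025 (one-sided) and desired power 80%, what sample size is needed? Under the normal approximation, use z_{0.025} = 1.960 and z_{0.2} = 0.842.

For a paired (one-sample on differences) test: n = ((z_{α} + z_β) / d)².
z_{α} + z_β = 1.960 + 0.842 = 2.802.
n = (2.802 / 0.73)² = 3.838² = 14.73.
Round up.

n = 15 pairs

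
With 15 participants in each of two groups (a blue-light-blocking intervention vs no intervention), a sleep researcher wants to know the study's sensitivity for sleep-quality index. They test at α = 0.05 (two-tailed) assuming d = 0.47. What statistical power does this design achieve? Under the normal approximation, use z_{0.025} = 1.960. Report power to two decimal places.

power ≈ 0.25

For two equal groups, power = Φ(d·√(n/2) − z_{α/2}).
d·√(n/2) = 0.47 × √(15/2) = 0.47 × 2.739 = 1.287.
z_β = 1.287 − 1.960 = -0.673.
Power = Φ(-0.673) = 0.251.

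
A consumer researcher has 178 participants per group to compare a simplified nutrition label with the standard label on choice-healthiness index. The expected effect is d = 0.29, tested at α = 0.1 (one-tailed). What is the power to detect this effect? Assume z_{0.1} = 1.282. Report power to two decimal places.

For two equal groups, power = Φ(d·√(n/2) − z_{α}).
d·√(n/2) = 0.29 × √(178/2) = 0.29 × 9.434 = 2.736.
z_β = 2.736 − 1.282 = 1.454.
Power = Φ(1.454) = 0.927.

power ≈ 0.93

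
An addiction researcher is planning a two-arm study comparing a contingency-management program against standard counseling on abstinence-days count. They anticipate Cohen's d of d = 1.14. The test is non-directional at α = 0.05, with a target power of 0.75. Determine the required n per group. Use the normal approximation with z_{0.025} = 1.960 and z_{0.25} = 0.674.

n = 11 per group

For two independent groups with equal n: n = 2·((z_{α/2} + z_β) / d)².
z_{α/2} + z_β = 1.960 + 0.674 = 2.634.
n = 2 × (2.634 / 1.14)² = 2 × 2.311² = 2 × 5.34 = 10.7.
Round up to the next whole participant.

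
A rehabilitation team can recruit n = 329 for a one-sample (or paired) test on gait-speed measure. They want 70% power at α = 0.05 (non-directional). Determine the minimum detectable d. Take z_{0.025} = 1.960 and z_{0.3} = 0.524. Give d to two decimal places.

d_min ≈ 0.14

For a single sample (or paired design) of n = 329: d_min = (z_{α/2} + z_β)/√n.
z-sum = 1.960 + 0.524 = 2.484.
d_min = 2.484 / √329 = 2.484 / 18.138 = 0.137.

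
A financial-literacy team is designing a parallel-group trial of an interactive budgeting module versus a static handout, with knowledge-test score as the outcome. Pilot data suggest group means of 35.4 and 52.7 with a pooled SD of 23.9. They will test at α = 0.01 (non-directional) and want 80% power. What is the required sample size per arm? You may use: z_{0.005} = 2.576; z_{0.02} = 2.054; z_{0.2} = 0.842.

Cohen's d = |M₁ − M₂| / SD_pooled = |35.4 − 52.7| / 23.9 = 17.3 / 23.9 = 0.724.
For two independent groups with equal n: n = 2·((z_{α/2} + z_β) / d)².
z_{α/2} + z_β = 2.576 + 0.842 = 3.418.
n = 2 × (3.418 / 0.724)² = 2 × 4.721² = 2 × 22.29 = 44.6.
Round up to the next whole participant.

n = 45 per group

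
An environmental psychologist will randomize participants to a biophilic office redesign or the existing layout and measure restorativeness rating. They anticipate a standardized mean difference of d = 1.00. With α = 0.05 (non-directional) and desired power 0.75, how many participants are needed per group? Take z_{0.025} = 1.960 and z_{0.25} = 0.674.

For two independent groups with equal n: n = 2·((z_{α/2} + z_β) / d)².
z_{α/2} + z_β = 1.960 + 0.674 = 2.634.
n = 2 × (2.634 / 1.00)² = 2 × 2.634² = 2 × 6.94 = 13.9.
Round up to the next whole participant.

n = 14 per group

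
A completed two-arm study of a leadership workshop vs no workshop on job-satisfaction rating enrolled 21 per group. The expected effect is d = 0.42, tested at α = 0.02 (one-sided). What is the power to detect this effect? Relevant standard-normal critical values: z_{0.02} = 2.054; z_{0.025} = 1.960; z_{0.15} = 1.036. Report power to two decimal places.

For two equal groups, power = Φ(d·√(n/2) − z_{α}).
d·√(n/2) = 0.42 × √(21/2) = 0.42 × 3.240 = 1.361.
z_β = 1.361 − 2.054 = -0.693.
Power = Φ(-0.693) = 0.244.

power ≈ 0.24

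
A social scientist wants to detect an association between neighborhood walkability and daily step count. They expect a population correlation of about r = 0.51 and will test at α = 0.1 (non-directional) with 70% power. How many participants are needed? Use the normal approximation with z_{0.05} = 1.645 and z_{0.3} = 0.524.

n = 18

Fisher's z: C = ½·ln((1+r)/(1−r)) = ½·ln(3.0816) = 0.5627.
n = ((z_{α/2} + z_β)/C)² + 3.
(1.645 + 0.524) / 0.5627 = 2.169 / 0.5627 = 3.855.
n = 3.855² + 3 = 14.86 + 3 = 17.9.
Round up.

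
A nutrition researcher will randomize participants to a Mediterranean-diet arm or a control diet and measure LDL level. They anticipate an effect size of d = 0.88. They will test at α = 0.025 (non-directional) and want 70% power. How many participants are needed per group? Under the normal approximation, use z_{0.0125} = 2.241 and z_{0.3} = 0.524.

For two independent groups with equal n: n = 2·((z_{α/2} + z_β) / d)².
z_{α/2} + z_β = 2.241 + 0.524 = 2.765.
n = 2 × (2.765 / 0.88)² = 2 × 3.142² = 2 × 9.87 = 19.7.
Round up to the next whole participant.

n = 20 per group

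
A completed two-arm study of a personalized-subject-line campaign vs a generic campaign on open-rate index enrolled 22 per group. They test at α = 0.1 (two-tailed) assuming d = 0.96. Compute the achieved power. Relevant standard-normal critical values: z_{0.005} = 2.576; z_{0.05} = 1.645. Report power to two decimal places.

power ≈ 0.94

For two equal groups, power = Φ(d·√(n/2) − z_{α/2}).
d·√(n/2) = 0.96 × √(22/2) = 0.96 × 3.317 = 3.184.
z_β = 3.184 − 1.645 = 1.539.
Power = Φ(1.539) = 0.938.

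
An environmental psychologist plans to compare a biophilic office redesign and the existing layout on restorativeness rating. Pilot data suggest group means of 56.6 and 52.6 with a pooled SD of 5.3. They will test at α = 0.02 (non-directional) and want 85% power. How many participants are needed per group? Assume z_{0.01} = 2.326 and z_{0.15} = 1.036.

n = 40 per group

Cohen's d = |M₁ − M₂| / SD_pooled = |56.6 − 52.6| / 5.3 = 4.0 / 5.3 = 0.755.
For two independent groups with equal n: n = 2·((z_{α/2} + z_β) / d)².
z_{α/2} + z_β = 2.326 + 1.036 = 3.362.
n = 2 × (3.362 / 0.755)² = 2 × 4.453² = 2 × 19.83 = 39.7.
Round up to the next whole participant.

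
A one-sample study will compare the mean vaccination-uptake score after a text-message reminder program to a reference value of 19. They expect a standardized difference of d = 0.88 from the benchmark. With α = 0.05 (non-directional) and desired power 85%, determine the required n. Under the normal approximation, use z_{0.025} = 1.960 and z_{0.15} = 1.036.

For a one-sample test: n = ((z_{α/2} + z_β) / d)².
z_{α/2} + z_β = 1.960 + 1.036 = 2.996.
n = (2.996 / 0.88)² = 3.405² = 11.59.
Round up.

n = 12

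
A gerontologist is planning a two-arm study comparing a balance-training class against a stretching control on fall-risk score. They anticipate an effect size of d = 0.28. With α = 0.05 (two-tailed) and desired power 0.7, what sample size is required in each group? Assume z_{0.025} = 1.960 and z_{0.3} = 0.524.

For two independent groups with equal n: n = 2·((z_{α/2} + z_β) / d)².
z_{α/2} + z_β = 1.960 + 0.524 = 2.484.
n = 2 × (2.484 / 0.28)² = 2 × 8.871² = 2 × 78.70 = 157.4.
Round up to the next whole participant.

n = 158 per group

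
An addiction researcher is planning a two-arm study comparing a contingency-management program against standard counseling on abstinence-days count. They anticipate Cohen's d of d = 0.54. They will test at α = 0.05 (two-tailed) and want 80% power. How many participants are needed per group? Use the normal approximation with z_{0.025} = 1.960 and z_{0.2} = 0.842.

For two independent groups with equal n: n = 2·((z_{α/2} + z_β) / d)².
z_{α/2} + z_β = 1.960 + 0.842 = 2.802.
n = 2 × (2.802 / 0.54)² = 2 × 5.189² = 2 × 26.92 = 53.8.
Round up to the next whole participant.

n = 54 per group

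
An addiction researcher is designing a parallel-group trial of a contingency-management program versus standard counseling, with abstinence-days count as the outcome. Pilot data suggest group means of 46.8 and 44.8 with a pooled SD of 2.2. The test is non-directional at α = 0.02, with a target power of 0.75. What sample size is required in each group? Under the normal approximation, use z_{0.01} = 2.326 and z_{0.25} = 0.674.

Cohen's d = |M₁ − M₂| / SD_pooled = |46.8 − 44.8| / 2.2 = 2.0 / 2.2 = 0.909.
For two independent groups with equal n: n = 2·((z_{α/2} + z_β) / d)².
z_{α/2} + z_β = 2.326 + 0.674 = 3.000.
n = 2 × (3.000 / 0.909)² = 2 × 3.300² = 2 × 10.89 = 21.8.
Round up to the next whole participant.

n = 22 per group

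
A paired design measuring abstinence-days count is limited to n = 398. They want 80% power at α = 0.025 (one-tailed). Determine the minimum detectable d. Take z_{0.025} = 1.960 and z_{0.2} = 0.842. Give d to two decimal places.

For a single sample (or paired design) of n = 398: d_min = (z_{α} + z_β)/√n.
z-sum = 1.960 + 0.842 = 2.802.
d_min = 2.802 / √398 = 2.802 / 19.950 = 0.140.

d_min ≈ 0.14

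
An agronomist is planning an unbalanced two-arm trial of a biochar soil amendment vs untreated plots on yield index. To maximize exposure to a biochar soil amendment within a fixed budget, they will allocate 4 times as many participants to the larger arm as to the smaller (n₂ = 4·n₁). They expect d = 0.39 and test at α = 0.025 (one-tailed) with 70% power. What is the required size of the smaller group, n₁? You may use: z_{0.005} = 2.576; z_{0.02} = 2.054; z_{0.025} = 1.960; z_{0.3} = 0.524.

With allocation ratio k = n₂/n₁ = 4, Var(x̄₁−x̄₂) = σ²(1/n₁ + 1/(k·n₁)) = σ²·(k+1)/(k·n₁).
So n₁ = (1 + 1/k)·((z_{α} + z_β)/d)² = 1.250 × (2.484/0.39)².
n₁ = 1.250 × 40.57 = 50.7.
Round up: n₁ = 51, giving n₂ = 4 × 51 = 204.

n₁ = 51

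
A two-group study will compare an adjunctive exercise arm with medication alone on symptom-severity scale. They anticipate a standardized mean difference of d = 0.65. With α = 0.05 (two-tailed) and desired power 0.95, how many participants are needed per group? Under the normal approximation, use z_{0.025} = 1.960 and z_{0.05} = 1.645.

For two independent groups with equal n: n = 2·((z_{α/2} + z_β) / d)².
z_{α/2} + z_β = 1.960 + 1.645 = 3.605.
n = 2 × (3.605 / 0.65)² = 2 × 5.546² = 2 × 30.76 = 61.5.
Round up to the next whole participant.

n = 62 per group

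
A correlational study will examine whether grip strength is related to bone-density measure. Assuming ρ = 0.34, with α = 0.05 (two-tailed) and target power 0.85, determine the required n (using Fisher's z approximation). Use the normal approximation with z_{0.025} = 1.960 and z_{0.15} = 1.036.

n = 75

Fisher's z: C = ½·ln((1+r)/(1−r)) = ½·ln(2.0303) = 0.3541.
n = ((z_{α/2} + z_β)/C)² + 3.
(1.960 + 1.036) / 0.3541 = 2.996 / 0.3541 = 8.461.
n = 8.461² + 3 = 71.59 + 3 = 74.6.
Round up.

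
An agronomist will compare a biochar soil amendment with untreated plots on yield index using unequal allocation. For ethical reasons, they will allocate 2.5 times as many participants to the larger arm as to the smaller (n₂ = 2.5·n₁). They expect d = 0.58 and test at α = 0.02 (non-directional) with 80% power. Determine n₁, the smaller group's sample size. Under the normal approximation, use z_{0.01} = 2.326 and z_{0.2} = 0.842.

n₁ = 42

With allocation ratio k = n₂/n₁ = 2.5, Var(x̄₁−x̄₂) = σ²(1/n₁ + 1/(k·n₁)) = σ²·(k+1)/(k·n₁).
So n₁ = (1 + 1/k)·((z_{α/2} + z_β)/d)² = 1.400 × (3.168/0.58)².
n₁ = 1.400 × 29.83 = 41.8.
Round up: n₁ = 42, giving n₂ = 2.5 × 42 = 105.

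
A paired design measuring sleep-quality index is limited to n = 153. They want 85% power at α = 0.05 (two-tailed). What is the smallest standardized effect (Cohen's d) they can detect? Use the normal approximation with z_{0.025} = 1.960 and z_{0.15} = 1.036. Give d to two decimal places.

For a single sample (or paired design) of n = 153: d_min = (z_{α/2} + z_β)/√n.
z-sum = 1.960 + 1.036 = 2.996.
d_min = 2.996 / √153 = 2.996 / 12.369 = 0.242.

d_min ≈ 0.24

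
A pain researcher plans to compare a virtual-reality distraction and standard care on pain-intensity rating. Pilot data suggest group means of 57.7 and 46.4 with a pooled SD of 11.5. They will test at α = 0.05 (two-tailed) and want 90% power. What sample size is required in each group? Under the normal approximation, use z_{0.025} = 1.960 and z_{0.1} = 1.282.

Cohen's d = |M₁ − M₂| / SD_pooled = |57.7 − 46.4| / 11.5 = 11.3 / 11.5 = 0.983.
For two independent groups with equal n: n = 2·((z_{α/2} + z_β) / d)².
z_{α/2} + z_β = 1.960 + 1.282 = 3.242.
n = 2 × (3.242 / 0.983)² = 2 × 3.298² = 2 × 10.88 = 21.8.
Round up to the next whole participant.

n = 22 per group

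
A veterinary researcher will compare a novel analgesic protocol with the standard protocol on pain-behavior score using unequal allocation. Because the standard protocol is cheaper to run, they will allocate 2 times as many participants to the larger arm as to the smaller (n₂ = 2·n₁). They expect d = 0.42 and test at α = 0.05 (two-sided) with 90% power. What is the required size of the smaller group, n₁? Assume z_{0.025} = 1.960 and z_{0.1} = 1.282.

n₁ = 90

With allocation ratio k = n₂/n₁ = 2, Var(x̄₁−x̄₂) = σ²(1/n₁ + 1/(k·n₁)) = σ²·(k+1)/(k·n₁).
So n₁ = (1 + 1/k)·((z_{α/2} + z_β)/d)² = 1.500 × (3.242/0.42)².
n₁ = 1.500 × 59.58 = 89.4.
Round up: n₁ = 90, giving n₂ = 2 × 90 = 180.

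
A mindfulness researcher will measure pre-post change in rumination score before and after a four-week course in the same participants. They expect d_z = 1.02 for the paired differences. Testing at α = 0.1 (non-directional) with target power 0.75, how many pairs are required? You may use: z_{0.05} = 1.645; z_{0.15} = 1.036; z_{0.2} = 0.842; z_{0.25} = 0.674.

For a paired (one-sample on differences) test: n = ((z_{α/2} + z_β) / d)².
z_{α/2} + z_β = 1.645 + 0.674 = 2.319.
n = (2.319 / 1.02)² = 2.274² = 5.17.
Round up.

n = 6 pairs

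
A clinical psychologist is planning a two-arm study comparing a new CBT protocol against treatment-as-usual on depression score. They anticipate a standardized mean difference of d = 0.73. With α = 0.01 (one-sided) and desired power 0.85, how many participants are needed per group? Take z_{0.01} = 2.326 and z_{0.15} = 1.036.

n = 43 per group

For two independent groups with equal n: n = 2·((z_{α} + z_β) / d)².
z_{α} + z_β = 2.326 + 1.036 = 3.362.
n = 2 × (3.362 / 0.73)² = 2 × 4.605² = 2 × 21.21 = 42.4.
Round up to the next whole participant.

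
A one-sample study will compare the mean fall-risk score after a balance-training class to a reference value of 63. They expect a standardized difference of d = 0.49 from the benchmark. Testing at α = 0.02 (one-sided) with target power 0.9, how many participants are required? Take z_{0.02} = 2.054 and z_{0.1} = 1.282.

For a one-sample test: n = ((z_{α} + z_β) / d)².
z_{α} + z_β = 2.054 + 1.282 = 3.336.
n = (3.336 / 0.49)² = 6.808² = 46.35.
Round up.

n = 47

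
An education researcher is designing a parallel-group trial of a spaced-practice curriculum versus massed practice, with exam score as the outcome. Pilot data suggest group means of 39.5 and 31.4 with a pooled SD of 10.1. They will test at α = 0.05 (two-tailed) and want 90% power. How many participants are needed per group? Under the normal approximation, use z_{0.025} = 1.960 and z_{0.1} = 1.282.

Cohen's d = |M₁ − M₂| / SD_pooled = |39.5 − 31.4| / 10.1 = 8.1 / 10.1 = 0.802.
For two independent groups with equal n: n = 2·((z_{α/2} + z_β) / d)².
z_{α/2} + z_β = 1.960 + 1.282 = 3.242.
n = 2 × (3.242 / 0.802)² = 2 × 4.042² = 2 × 16.34 = 32.7.
Round up to the next whole participant.

n = 33 per group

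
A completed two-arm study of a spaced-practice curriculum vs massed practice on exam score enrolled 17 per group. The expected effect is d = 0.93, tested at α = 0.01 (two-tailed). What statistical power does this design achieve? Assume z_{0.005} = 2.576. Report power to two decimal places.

power ≈ 0.55

For two equal groups, power = Φ(d·√(n/2) − z_{α/2}).
d·√(n/2) = 0.93 × √(17/2) = 0.93 × 2.915 = 2.711.
z_β = 2.711 − 2.576 = 0.135.
Power = Φ(0.135) = 0.554.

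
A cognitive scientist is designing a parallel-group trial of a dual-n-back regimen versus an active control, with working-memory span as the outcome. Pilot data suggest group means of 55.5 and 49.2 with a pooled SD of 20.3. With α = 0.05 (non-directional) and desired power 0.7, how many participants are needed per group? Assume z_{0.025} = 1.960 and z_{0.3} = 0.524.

n = 129 per group

Cohen's d = |M₁ − M₂| / SD_pooled = |55.5 − 49.2| / 20.3 = 6.3 / 20.3 = 0.310.
For two independent groups with equal n: n = 2·((z_{α/2} + z_β) / d)².
z_{α/2} + z_β = 1.960 + 0.524 = 2.484.
n = 2 × (2.484 / 0.310)² = 2 × 8.013² = 2 × 64.21 = 128.4.
Round up to the next whole participant.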